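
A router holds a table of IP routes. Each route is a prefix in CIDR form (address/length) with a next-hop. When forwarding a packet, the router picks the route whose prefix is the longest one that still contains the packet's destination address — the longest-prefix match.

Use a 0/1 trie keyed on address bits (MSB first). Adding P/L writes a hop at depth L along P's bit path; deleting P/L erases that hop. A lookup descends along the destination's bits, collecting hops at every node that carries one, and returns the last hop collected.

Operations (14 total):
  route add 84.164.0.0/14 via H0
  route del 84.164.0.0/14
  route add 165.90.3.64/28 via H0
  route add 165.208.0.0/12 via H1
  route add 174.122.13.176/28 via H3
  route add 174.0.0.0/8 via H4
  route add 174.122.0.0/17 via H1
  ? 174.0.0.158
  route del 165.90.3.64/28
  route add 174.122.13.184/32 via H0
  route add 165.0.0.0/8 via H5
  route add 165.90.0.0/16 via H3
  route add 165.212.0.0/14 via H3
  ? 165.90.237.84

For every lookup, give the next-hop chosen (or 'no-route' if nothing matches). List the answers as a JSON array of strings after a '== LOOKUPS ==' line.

Process each operation:
  add 84.164.0.0/14 -> H0 at depth 14
  - 84.164.0.0/14 clear@14
  add 165.90.3.64/28 -> H0 at depth 28
  add 165.208.0.0/12 -> H1 at depth 12
  add 174.122.13.176/28 -> H3 at depth 28
  add 174.0.0.0/8 -> H4 at depth 8
  add 174.122.0.0/17 -> H1 at depth 17
  Q 174.0.0.158: descend 101011100 ; hops seen [H4] ; pick H4
  - 165.90.3.64/28 clear@28
  add 174.122.13.184/32 -> H0 at depth 32
  add 165.0.0.0/8 -> H5 at depth 8
  add 165.90.0.0/16 -> H3 at depth 16
  add 165.212.0.0/14 -> H3 at depth 14
  Q 165.90.237.84: descend 1010010101011010 ; hops seen [H5,H3] ; pick H3

== LOOKUPS ==
["H4","H3"]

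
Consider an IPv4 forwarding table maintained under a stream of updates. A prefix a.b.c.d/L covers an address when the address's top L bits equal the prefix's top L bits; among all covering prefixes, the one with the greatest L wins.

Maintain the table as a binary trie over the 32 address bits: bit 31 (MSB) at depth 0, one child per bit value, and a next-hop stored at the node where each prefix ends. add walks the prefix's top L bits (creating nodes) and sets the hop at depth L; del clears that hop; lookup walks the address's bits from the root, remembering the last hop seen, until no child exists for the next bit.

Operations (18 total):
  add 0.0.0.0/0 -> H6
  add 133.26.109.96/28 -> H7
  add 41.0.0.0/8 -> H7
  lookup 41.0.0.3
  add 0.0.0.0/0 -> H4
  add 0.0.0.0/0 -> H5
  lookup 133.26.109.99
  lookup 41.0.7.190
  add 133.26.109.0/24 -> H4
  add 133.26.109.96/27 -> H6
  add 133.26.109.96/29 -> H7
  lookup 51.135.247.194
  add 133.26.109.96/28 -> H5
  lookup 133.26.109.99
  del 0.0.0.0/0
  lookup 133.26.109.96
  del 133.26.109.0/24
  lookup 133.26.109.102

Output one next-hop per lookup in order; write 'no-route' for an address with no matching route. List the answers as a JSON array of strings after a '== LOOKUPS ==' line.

Process each operation:
  + 0.0.0.0/0 (H6) depth=0
  + 133.26.109.96/28 (H7) depth=28
  + 41.0.0.0/8 (H7) depth=8
  Q 41.0.0.3: descend 00101001 ; hops seen [H6,H7] ; pick H7
  + 0.0.0.0/0 (H4) depth=0
  + 0.0.0.0/0 (H5) depth=0
  Q 133.26.109.99: descend 1000010100011010011011010110 ; hops seen [H5,H7] ; pick H7
  Q 41.0.7.190: descend 00101001 ; hops seen [H5,H7] ; pick H7
  + 133.26.109.0/24 (H4) depth=24
  + 133.26.109.96/27 (H6) depth=27
  + 133.26.109.96/29 (H7) depth=29
  Q 51.135.247.194: descend 001 ; hops seen [H5] ; pick H5
  + 133.26.109.96/28 (H5) depth=28
  Q 133.26.109.99: descend 10000101000110100110110101100 ; hops seen [H5,H4,H6,H5,H7] ; pick H7
  del 0.0.0.0/0 (clear depth 0)
  Q 133.26.109.96: descend 10000101000110100110110101100 ; hops seen [H4,H6,H5,H7] ; pick H7
  del 133.26.109.0/24 (clear depth 24)
  Q 133.26.109.102: descend 10000101000110100110110101100 ; hops seen [H6,H5,H7] ; pick H7

== LOOKUPS ==
["H7","H7","H7","H5","H7","H7","H7"]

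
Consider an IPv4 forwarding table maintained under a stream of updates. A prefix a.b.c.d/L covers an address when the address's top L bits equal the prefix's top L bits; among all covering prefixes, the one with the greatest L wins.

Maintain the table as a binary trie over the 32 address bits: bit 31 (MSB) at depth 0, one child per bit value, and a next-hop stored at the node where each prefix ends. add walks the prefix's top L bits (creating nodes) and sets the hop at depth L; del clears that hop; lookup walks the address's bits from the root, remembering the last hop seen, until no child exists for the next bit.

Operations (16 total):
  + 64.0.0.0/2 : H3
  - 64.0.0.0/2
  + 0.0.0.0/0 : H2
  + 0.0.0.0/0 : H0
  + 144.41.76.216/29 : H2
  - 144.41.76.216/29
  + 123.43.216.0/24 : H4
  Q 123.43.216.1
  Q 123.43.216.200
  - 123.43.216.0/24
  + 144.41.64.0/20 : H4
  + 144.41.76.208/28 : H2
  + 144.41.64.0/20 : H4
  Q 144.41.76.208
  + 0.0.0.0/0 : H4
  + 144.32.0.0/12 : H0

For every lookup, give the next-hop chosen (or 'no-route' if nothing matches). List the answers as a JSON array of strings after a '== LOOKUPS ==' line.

Process each operation:
  add 64.0.0.0/2 -> H3 at depth 2
  del 64.0.0.0/2 (clear depth 2)
  add 0.0.0.0/0 -> H2 at depth 0
  add 0.0.0.0/0 -> H0 at depth 0
  add 144.41.76.216/29 -> H2 at depth 29
  del 144.41.76.216/29 (clear depth 29)
  add 123.43.216.0/24 -> H4 at depth 24
  ? 123.43.216.1  path d0:H0→d1:-→d2:-→d3:-→d4:-→d5:-→d6:-→d7:-→d8:-→d9:-→d10:-→d11:-→d12:-→d13:-→d14:-→d15:-→d16:-→d17:-→d18:-→d19:-→d20:-→d21:-→d22:-→d23:-→d24:H4  best=H4
  ? 123.43.216.200  path d0:H0→d1:-→d2:-→d3:-→d4:-→d5:-→d6:-→d7:-→d8:-→d9:-→d10:-→d11:-→d12:-→d13:-→d14:-→d15:-→d16:-→d17:-→d18:-→d19:-→d20:-→d21:-→d22:-→d23:-→d24:H4  best=H4
  del 123.43.216.0/24 (clear depth 24)
  add 144.41.64.0/20 -> H4 at depth 20
  add 144.41.76.208/28 -> H2 at depth 28
  add 144.41.64.0/20 -> H4 at depth 20
  ? 144.41.76.208  path d0:H0→d1:-→d2:-→d3:-→d4:-→d5:-→d6:-→d7:-→d8:-→d9:-→d10:-→d11:-→d12:-→d13:-→d14:-→d15:-→d16:-→d17:-→d18:-→d19:-→d20:H4→d21:-→d22:-→d23:-→d24:-→d25:-→d26:-→d27:-→d28:H2  best=H2
  add 0.0.0.0/0 -> H4 at depth 0
  add 144.32.0.0/12 -> H0 at depth 12

== LOOKUPS ==
["H4","H4","H2"]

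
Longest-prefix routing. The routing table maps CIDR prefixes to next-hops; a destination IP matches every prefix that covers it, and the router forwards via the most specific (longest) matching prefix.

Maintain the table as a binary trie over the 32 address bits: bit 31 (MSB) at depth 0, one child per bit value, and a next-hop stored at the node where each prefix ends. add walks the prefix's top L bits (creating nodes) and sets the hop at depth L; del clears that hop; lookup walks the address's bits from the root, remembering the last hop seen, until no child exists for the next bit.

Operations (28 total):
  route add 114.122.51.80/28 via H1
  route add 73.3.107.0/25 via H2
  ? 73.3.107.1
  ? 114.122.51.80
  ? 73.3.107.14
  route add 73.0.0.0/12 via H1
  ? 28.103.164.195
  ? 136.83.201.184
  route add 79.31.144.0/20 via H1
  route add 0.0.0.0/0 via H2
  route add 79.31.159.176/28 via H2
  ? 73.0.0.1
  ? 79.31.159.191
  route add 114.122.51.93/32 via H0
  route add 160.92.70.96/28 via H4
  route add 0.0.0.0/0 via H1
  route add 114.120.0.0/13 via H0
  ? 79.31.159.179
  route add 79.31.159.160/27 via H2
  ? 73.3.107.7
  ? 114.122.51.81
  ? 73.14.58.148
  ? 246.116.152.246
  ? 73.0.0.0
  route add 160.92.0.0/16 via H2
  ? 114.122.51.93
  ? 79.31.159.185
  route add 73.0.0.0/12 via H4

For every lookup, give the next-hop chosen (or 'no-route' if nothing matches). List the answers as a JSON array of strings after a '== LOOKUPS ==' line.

Trace:
  add 114.122.51.80/28 -> H1 at depth 28
  add 73.3.107.0/25 -> H2 at depth 25
  lookup 73.3.107.1: bits 0100100100000011011010110 walk d0:-→d1:-→d2:-→d3:-→d4:-→d5:-→d6:-→d7:-→d8:-→d9:-→d10:-→d11:-→d12:-→d13:-→d14:-→d15:-→d16:-→d17:-→d18:-→d19:-→d20:-→d21:-→d22:-→d23:-→d24:-→d25:H2 -> H2
  lookup 114.122.51.80: bits 0111001001111010001100110101 walk d0:-→d1:-→d2:-→d3:-→d4:-→d5:-→d6:-→d7:-→d8:-→d9:-→d10:-→d11:-→d12:-→d13:-→d14:-→d15:-→d16:-→d17:-→d18:-→d19:-→d20:-→d21:-→d22:-→d23:-→d24:-→d25:-→d26:-→d27:-→d28:H1 -> H1
  lookup 73.3.107.14: bits 0100100100000011011010110 walk d0:-→d1:-→d2:-→d3:-→d4:-→d5:-→d6:-→d7:-→d8:-→d9:-→d10:-→d11:-→d12:-→d13:-→d14:-→d15:-→d16:-→d17:-→d18:-→d19:-→d20:-→d21:-→d22:-→d23:-→d24:-→d25:H2 -> H2
  add 73.0.0.0/12 -> H1 at depth 12
  lookup 28.103.164.195: bits 0 walk d0:-→d1:- -> no-route
  lookup 136.83.201.184: bits ε walk d0:- -> no-route
  add 79.31.144.0/20 -> H1 at depth 20
  add 0.0.0.0/0 -> H2 at depth 0
  add 79.31.159.176/28 -> H2 at depth 28
  lookup 73.0.0.1: bits 01001001000000 walk d0:H2→d1:-→d2:-→d3:-→d4:-→d5:-→d6:-→d7:-→d8:-→d9:-→d10:-→d11:-→d12:H1→d13:-→d14:- -> H1
  lookup 79.31.159.191: bits 0100111100011111100111111011 walk d0:H2→d1:-→d2:-→d3:-→d4:-→d5:-→d6:-→d7:-→d8:-→d9:-→d10:-→d11:-→d12:-→d13:-→d14:-→d15:-→d16:-→d17:-→d18:-→d19:-→d20:H1→d21:-→d22:-→d23:-→d24:-→d25:-→d26:-→d27:-→d28:H2 -> H2
  add 114.122.51.93/32 -> H0 at depth 32
  add 160.92.70.96/28 -> H4 at depth 28
  add 0.0.0.0/0 -> H1 at depth 0
  add 114.120.0.0/13 -> H0 at depth 13
  lookup 79.31.159.179: bits 0100111100011111100111111011 walk d0:H1→d1:-→d2:-→d3:-→d4:-→d5:-→d6:-→d7:-→d8:-→d9:-→d10:-→d11:-→d12:-→d13:-→d14:-→d15:-→d16:-→d17:-→d18:-→d19:-→d20:H1→d21:-→d22:-→d23:-→d24:-→d25:-→d26:-→d27:-→d28:H2 -> H2
  add 79.31.159.160/27 -> H2 at depth 27
  lookup 73.3.107.7: bits 0100100100000011011010110 walk d0:H1→d1:-→d2:-→d3:-→d4:-→d5:-→d6:-→d7:-→d8:-→d9:-→d10:-→d11:-→d12:H1→d13:-→d14:-→d15:-→d16:-→d17:-→d18:-→d19:-→d20:-→d21:-→d22:-→d23:-→d24:-→d25:H2 -> H2
  lookup 114.122.51.81: bits 0111001001111010001100110101 walk d0:H1→d1:-→d2:-→d3:-→d4:-→d5:-→d6:-→d7:-→d8:-→d9:-→d10:-→d11:-→d12:-→d13:H0→d14:-→d15:-→d16:-→d17:-→d18:-→d19:-→d20:-→d21:-→d22:-→d23:-→d24:-→d25:-→d26:-→d27:-→d28:H1 -> H1
  lookup 73.14.58.148: bits 010010010000 walk d0:H1→d1:-→d2:-→d3:-→d4:-→d5:-→d6:-→d7:-→d8:-→d9:-→d10:-→d11:-→d12:H1 -> H1
  lookup 246.116.152.246: bits 1 walk d0:H1→d1:- -> H1
  lookup 73.0.0.0: bits 01001001000000 walk d0:H1→d1:-→d2:-→d3:-→d4:-→d5:-→d6:-→d7:-→d8:-→d9:-→d10:-→d11:-→d12:H1→d13:-→d14:- -> H1
  add 160.92.0.0/16 -> H2 at depth 16
  lookup 114.122.51.93: bits 01110010011110100011001101011101 walk d0:H1→d1:-→d2:-→d3:-→d4:-→d5:-→d6:-→d7:-→d8:-→d9:-→d10:-→d11:-→d12:-→d13:H0→d14:-→d15:-→d16:-→d17:-→d18:-→d19:-→d20:-→d21:-→d22:-→d23:-→d24:-→d25:-→d26:-→d27:-→d28:H1→d29:-→d30:-→d31:-→d32:H0 -> H0
  lookup 79.31.159.185: bits 0100111100011111100111111011 walk d0:H1→d1:-→d2:-→d3:-→d4:-→d5:-→d6:-→d7:-→d8:-→d9:-→d10:-→d11:-→d12:-→d13:-→d14:-→d15:-→d16:-→d17:-→d18:-→d19:-→d20:H1→d21:-→d22:-→d23:-→d24:-→d25:-→d26:-→d27:H2→d28:H2 -> H2
  add 73.0.0.0/12 -> H4 at depth 12

== LOOKUPS ==
["H2","H1","H2","no-route","no-route","H1","H2","H2","H2","H1","H1","H1","H1","H0","H2"]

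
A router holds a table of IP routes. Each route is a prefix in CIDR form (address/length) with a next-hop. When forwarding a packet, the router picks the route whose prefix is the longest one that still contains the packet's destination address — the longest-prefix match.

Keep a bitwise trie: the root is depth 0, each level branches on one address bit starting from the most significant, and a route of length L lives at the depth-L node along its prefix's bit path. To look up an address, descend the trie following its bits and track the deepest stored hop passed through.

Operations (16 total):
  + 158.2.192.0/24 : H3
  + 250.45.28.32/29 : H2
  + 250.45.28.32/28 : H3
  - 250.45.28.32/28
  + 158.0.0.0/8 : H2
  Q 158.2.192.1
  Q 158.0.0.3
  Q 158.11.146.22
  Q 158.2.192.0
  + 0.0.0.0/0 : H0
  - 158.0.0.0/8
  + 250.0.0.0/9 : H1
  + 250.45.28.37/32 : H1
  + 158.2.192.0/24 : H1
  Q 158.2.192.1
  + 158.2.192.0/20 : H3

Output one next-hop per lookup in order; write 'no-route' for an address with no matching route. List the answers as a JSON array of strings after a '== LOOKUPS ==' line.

Apply in order:
  add 158.2.192.0/24 -> H3 at depth 24
  add 250.45.28.32/29 -> H2 at depth 29
  add 250.45.28.32/28 -> H3 at depth 28
  del 250.45.28.32/28 (clear depth 28)
  add 158.0.0.0/8 -> H2 at depth 8
  lookup 158.2.192.1: bits 100111100000001011000000 walk d0:-→d1:-→d2:-→d3:-→d4:-→d5:-→d6:-→d7:-→d8:H2→d9:-→d10:-→d11:-→d12:-→d13:-→d14:-→d15:-→d16:-→d17:-→d18:-→d19:-→d20:-→d21:-→d22:-→d23:-→d24:H3 -> H3
  lookup 158.0.0.3: bits 10011110000000 walk d0:-→d1:-→d2:-→d3:-→d4:-→d5:-→d6:-→d7:-→d8:H2→d9:-→d10:-→d11:-→d12:-→d13:-→d14:- -> H2
  lookup 158.11.146.22: bits 100111100000 walk d0:-→d1:-→d2:-→d3:-→d4:-→d5:-→d6:-→d7:-→d8:H2→d9:-→d10:-→d11:-→d12:- -> H2
  lookup 158.2.192.0: bits 100111100000001011000000 walk d0:-→d1:-→d2:-→d3:-→d4:-→d5:-→d6:-→d7:-→d8:H2→d9:-→d10:-→d11:-→d12:-→d13:-→d14:-→d15:-→d16:-→d17:-→d18:-→d19:-→d20:-→d21:-→d22:-→d23:-→d24:H3 -> H3
  add 0.0.0.0/0 -> H0 at depth 0
  del 158.0.0.0/8 (clear depth 8)
  add 250.0.0.0/9 -> H1 at depth 9
  add 250.45.28.37/32 -> H1 at depth 32
  add 158.2.192.0/24 -> H1 at depth 24
  lookup 158.2.192.1: bits 100111100000001011000000 walk d0:H0→d1:-→d2:-→d3:-→d4:-→d5:-→d6:-→d7:-→d8:-→d9:-→d10:-→d11:-→d12:-→d13:-→d14:-→d15:-→d16:-→d17:-→d18:-→d19:-→d20:-→d21:-→d22:-→d23:-→d24:H1 -> H1
  add 158.2.192.0/20 -> H3 at depth 20

== LOOKUPS ==
["H3","H2","H2","H3","H1"]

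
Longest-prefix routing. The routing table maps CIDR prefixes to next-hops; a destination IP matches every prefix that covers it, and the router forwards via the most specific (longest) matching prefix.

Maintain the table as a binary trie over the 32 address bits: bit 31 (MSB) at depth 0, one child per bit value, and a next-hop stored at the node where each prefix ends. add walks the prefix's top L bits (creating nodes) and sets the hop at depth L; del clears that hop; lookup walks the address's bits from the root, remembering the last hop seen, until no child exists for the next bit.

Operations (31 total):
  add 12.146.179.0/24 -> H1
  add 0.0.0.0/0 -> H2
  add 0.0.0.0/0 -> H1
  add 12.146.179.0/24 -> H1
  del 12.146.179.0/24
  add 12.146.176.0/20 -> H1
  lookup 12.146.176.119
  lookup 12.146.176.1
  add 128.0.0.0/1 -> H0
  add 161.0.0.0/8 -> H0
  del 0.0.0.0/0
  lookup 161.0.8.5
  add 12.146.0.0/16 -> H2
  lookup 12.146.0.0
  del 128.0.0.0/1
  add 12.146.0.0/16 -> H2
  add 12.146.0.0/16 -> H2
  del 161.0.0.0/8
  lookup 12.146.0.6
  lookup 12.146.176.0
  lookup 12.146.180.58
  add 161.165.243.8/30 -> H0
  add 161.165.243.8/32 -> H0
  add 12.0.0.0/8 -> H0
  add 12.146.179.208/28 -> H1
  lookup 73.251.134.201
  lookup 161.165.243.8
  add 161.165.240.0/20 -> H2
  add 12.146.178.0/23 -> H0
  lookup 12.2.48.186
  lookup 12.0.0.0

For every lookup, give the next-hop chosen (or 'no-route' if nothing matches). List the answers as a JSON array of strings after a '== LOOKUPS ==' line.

Apply in order:
  add 12.146.179.0/24 -> H1 at depth 24
  add 0.0.0.0/0 -> H2 at depth 0
  add 0.0.0.0/0 -> H1 at depth 0
  add 12.146.179.0/24 -> H1 at depth 24
  del 12.146.179.0/24 (clear depth 24)
  add 12.146.176.0/20 -> H1 at depth 20
  Q 12.146.176.119: descend 0000110010010010101100 ; hops seen [H1,H1] ; pick H1
  Q 12.146.176.1: descend 0000110010010010101100 ; hops seen [H1,H1] ; pick H1
  add 128.0.0.0/1 -> H0 at depth 1
  add 161.0.0.0/8 -> H0 at depth 8
  del 0.0.0.0/0 (clear depth 0)
  Q 161.0.8.5: descend 10100001 ; hops seen [H0,H0] ; pick H0
  add 12.146.0.0/16 -> H2 at depth 16
  Q 12.146.0.0: descend 0000110010010010 ; hops seen [H2] ; pick H2
  del 128.0.0.0/1 (clear depth 1)
  add 12.146.0.0/16 -> H2 at depth 16
  add 12.146.0.0/16 -> H2 at depth 16
  del 161.0.0.0/8 (clear depth 8)
  Q 12.146.0.6: descend 0000110010010010 ; hops seen [H2] ; pick H2
  Q 12.146.176.0: descend 0000110010010010101100 ; hops seen [H2,H1] ; pick H1
  Q 12.146.180.58: descend 000011001001001010110 ; hops seen [H2,H1] ; pick H1
  add 161.165.243.8/30 -> H0 at depth 30
  add 161.165.243.8/32 -> H0 at depth 32
  add 12.0.0.0/8 -> H0 at depth 8
  add 12.146.179.208/28 -> H1 at depth 28
  Q 73.251.134.201: descend 0 ; hops seen [∅] ; pick no-route
  Q 161.165.243.8: descend 10100001101001011111001100001000 ; hops seen [H0,H0] ; pick H0
  add 161.165.240.0/20 -> H2 at depth 20
  add 12.146.178.0/23 -> H0 at depth 23
  Q 12.2.48.186: descend 00001100 ; hops seen [H0] ; pick H0
  Q 12.0.0.0: descend 00001100 ; hops seen [H0] ; pick H0

== LOOKUPS ==
["H1","H1","H0","H2","H2","H1","H1","no-route","H0","H0","H0"]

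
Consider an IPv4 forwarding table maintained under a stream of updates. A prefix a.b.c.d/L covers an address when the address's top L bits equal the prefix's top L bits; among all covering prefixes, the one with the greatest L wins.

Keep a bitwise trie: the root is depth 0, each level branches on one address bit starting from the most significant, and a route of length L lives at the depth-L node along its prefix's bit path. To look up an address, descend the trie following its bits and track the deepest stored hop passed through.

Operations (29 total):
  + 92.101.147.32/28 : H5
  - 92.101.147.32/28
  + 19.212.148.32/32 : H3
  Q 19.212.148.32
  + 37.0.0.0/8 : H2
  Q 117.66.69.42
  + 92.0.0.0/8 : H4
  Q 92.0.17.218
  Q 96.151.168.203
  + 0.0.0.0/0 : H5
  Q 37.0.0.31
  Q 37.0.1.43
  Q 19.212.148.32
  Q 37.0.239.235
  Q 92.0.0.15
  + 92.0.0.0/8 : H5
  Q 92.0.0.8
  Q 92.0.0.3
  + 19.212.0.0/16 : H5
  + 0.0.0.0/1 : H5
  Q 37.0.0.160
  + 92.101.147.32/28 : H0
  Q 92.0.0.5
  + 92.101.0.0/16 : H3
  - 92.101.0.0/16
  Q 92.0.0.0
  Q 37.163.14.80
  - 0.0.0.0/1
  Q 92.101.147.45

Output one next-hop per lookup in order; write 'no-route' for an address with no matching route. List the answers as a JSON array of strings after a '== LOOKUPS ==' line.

Trace:
  add 92.101.147.32/28 -> H5 at depth 28
  - 92.101.147.32/28 clear@28
  add 19.212.148.32/32 -> H3 at depth 32
  lookup 19.212.148.32: bits 00010011110101001001010000100000 walk d0:-→d1:-→d2:-→d3:-→d4:-→d5:-→d6:-→d7:-→d8:-→d9:-→d10:-→d11:-→d12:-→d13:-→d14:-→d15:-→d16:-→d17:-→d18:-→d19:-→d20:-→d21:-→d22:-→d23:-→d24:-→d25:-→d26:-→d27:-→d28:-→d29:-→d30:-→d31:-→d32:H3 -> H3
  add 37.0.0.0/8 -> H2 at depth 8
  lookup 117.66.69.42: bits 01 walk d0:-→d1:-→d2:- -> no-route
  add 92.0.0.0/8 -> H4 at depth 8
  lookup 92.0.17.218: bits 010111000 walk d0:-→d1:-→d2:-→d3:-→d4:-→d5:-→d6:-→d7:-→d8:H4→d9:- -> H4
  lookup 96.151.168.203: bits 01 walk d0:-→d1:-→d2:- -> no-route
  add 0.0.0.0/0 -> H5 at depth 0
  lookup 37.0.0.31: bits 00100101 walk d0:H5→d1:-→d2:-→d3:-→d4:-→d5:-→d6:-→d7:-→d8:H2 -> H2
  lookup 37.0.1.43: bits 00100101 walk d0:H5→d1:-→d2:-→d3:-→d4:-→d5:-→d6:-→d7:-→d8:H2 -> H2
  lookup 19.212.148.32: bits 00010011110101001001010000100000 walk d0:H5→d1:-→d2:-→d3:-→d4:-→d5:-→d6:-→d7:-→d8:-→d9:-→d10:-→d11:-→d12:-→d13:-→d14:-→d15:-→d16:-→d17:-→d18:-→d19:-→d20:-→d21:-→d22:-→d23:-→d24:-→d25:-→d26:-→d27:-→d28:-→d29:-→d30:-→d31:-→d32:H3 -> H3
  lookup 37.0.239.235: bits 00100101 walk d0:H5→d1:-→d2:-→d3:-→d4:-→d5:-→d6:-→d7:-→d8:H2 -> H2
  lookup 92.0.0.15: bits 010111000 walk d0:H5→d1:-→d2:-→d3:-→d4:-→d5:-→d6:-→d7:-→d8:H4→d9:- -> H4
  add 92.0.0.0/8 -> H5 at depth 8
  lookup 92.0.0.8: bits 010111000 walk d0:H5→d1:-→d2:-→d3:-→d4:-→d5:-→d6:-→d7:-→d8:H5→d9:- -> H5
  lookup 92.0.0.3: bits 010111000 walk d0:H5→d1:-→d2:-→d3:-→d4:-→d5:-→d6:-→d7:-→d8:H5→d9:- -> H5
  add 19.212.0.0/16 -> H5 at depth 16
  add 0.0.0.0/1 -> H5 at depth 1
  lookup 37.0.0.160: bits 00100101 walk d0:H5→d1:H5→d2:-→d3:-→d4:-→d5:-→d6:-→d7:-→d8:H2 -> H2
  add 92.101.147.32/28 -> H0 at depth 28
  lookup 92.0.0.5: bits 010111000 walk d0:H5→d1:H5→d2:-→d3:-→d4:-→d5:-→d6:-→d7:-→d8:H5→d9:- -> H5
  add 92.101.0.0/16 -> H3 at depth 16
  - 92.101.0.0/16 clear@16
  lookup 92.0.0.0: bits 010111000 walk d0:H5→d1:H5→d2:-→d3:-→d4:-→d5:-→d6:-→d7:-→d8:H5→d9:- -> H5
  lookup 37.163.14.80: bits 00100101 walk d0:H5→d1:H5→d2:-→d3:-→d4:-→d5:-→d6:-→d7:-→d8:H2 -> H2
  - 0.0.0.0/1 clear@1
  lookup 92.101.147.45: bits 0101110001100101100100110010 walk d0:H5→d1:-→d2:-→d3:-→d4:-→d5:-→d6:-→d7:-→d8:H5→d9:-→d10:-→d11:-→d12:-→d13:-→d14:-→d15:-→d16:-→d17:-→d18:-→d19:-→d20:-→d21:-→d22:-→d23:-→d24:-→d25:-→d26:-→d27:-→d28:H0 -> H0

== LOOKUPS ==
["H3","no-route","H4","no-route","H2","H2","H3","H2","H4","H5","H5","H2","H5","H5","H2","H0"]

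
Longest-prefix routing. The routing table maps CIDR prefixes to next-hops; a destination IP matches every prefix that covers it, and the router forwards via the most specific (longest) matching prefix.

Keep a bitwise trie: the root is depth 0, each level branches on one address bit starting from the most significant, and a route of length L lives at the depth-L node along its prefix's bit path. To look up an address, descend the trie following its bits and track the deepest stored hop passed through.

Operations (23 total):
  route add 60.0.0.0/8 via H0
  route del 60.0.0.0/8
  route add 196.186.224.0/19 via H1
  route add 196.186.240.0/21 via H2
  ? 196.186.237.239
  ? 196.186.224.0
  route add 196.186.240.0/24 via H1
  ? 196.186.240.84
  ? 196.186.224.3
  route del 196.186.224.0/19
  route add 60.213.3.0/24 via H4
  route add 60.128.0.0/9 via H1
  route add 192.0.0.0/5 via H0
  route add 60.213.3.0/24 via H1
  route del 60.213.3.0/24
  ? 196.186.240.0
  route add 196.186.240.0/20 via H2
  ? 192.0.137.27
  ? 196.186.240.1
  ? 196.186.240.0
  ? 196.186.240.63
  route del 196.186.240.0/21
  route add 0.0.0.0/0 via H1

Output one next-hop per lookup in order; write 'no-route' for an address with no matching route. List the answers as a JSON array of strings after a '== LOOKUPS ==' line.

Trace:
  add 60.0.0.0/8 -> H0 at depth 8
  del 60.0.0.0/8 (clear depth 8)
  add 196.186.224.0/19 -> H1 at depth 19
  add 196.186.240.0/21 -> H2 at depth 21
  Q 196.186.237.239: descend 1100010010111010111 ; hops seen [H1] ; pick H1
  Q 196.186.224.0: descend 1100010010111010111 ; hops seen [H1] ; pick H1
  add 196.186.240.0/24 -> H1 at depth 24
  Q 196.186.240.84: descend 110001001011101011110000 ; hops seen [H1,H2,H1] ; pick H1
  Q 196.186.224.3: descend 1100010010111010111 ; hops seen [H1] ; pick H1
  del 196.186.224.0/19 (clear depth 19)
  add 60.213.3.0/24 -> H4 at depth 24
  add 60.128.0.0/9 -> H1 at depth 9
  add 192.0.0.0/5 -> H0 at depth 5
  add 60.213.3.0/24 -> H1 at depth 24
  del 60.213.3.0/24 (clear depth 24)
  Q 196.186.240.0: descend 110001001011101011110000 ; hops seen [H0,H2,H1] ; pick H1
  add 196.186.240.0/20 -> H2 at depth 20
  Q 192.0.137.27: descend 11000 ; hops seen [H0] ; pick H0
  Q 196.186.240.1: descend 110001001011101011110000 ; hops seen [H0,H2,H2,H1] ; pick H1
  Q 196.186.240.0: descend 110001001011101011110000 ; hops seen [H0,H2,H2,H1] ; pick H1
  Q 196.186.240.63: descend 110001001011101011110000 ; hops seen [H0,H2,H2,H1] ; pick H1
  del 196.186.240.0/21 (clear depth 21)
  add 0.0.0.0/0 -> H1 at depth 0

== LOOKUPS ==
["H1","H1","H1","H1","H1","H0","H1","H1","H1"]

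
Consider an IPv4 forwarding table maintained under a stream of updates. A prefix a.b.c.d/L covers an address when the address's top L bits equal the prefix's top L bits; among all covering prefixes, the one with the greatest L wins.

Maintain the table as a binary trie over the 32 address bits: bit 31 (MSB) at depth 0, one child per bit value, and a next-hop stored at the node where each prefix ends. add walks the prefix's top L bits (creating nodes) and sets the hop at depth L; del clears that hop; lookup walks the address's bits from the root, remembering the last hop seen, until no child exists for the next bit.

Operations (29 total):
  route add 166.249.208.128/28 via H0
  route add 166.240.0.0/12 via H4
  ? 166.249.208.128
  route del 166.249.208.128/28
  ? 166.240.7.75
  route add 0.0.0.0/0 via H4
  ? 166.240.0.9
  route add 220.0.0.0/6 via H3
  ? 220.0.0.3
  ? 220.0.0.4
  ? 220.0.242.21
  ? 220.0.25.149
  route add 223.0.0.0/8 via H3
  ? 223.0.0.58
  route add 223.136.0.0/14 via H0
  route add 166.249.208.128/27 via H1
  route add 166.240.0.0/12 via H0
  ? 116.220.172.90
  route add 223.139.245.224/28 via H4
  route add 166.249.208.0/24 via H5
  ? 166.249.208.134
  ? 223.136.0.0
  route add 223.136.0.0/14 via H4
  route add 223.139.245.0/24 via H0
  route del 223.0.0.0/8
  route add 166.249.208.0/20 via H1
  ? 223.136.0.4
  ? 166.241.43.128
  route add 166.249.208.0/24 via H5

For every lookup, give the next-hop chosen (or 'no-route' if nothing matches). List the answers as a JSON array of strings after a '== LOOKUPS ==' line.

Process each operation:
  + 166.249.208.128/28 (H0) depth=28
  + 166.240.0.0/12 (H4) depth=12
  lookup 166.249.208.128: bits 1010011011111001110100001000 walk d0:-→d1:-→d2:-→d3:-→d4:-→d5:-→d6:-→d7:-→d8:-→d9:-→d10:-→d11:-→d12:H4→d13:-→d14:-→d15:-→d16:-→d17:-→d18:-→d19:-→d20:-→d21:-→d22:-→d23:-→d24:-→d25:-→d26:-→d27:-→d28:H0 -> H0
  del 166.249.208.128/28 (clear depth 28)
  lookup 166.240.7.75: bits 101001101111 walk d0:-→d1:-→d2:-→d3:-→d4:-→d5:-→d6:-→d7:-→d8:-→d9:-→d10:-→d11:-→d12:H4 -> H4
  + 0.0.0.0/0 (H4) depth=0
  lookup 166.240.0.9: bits 101001101111 walk d0:H4→d1:-→d2:-→d3:-→d4:-→d5:-→d6:-→d7:-→d8:-→d9:-→d10:-→d11:-→d12:H4 -> H4
  + 220.0.0.0/6 (H3) depth=6
  lookup 220.0.0.3: bits 110111 walk d0:H4→d1:-→d2:-→d3:-→d4:-→d5:-→d6:H3 -> H3
  lookup 220.0.0.4: bits 110111 walk d0:H4→d1:-→d2:-→d3:-→d4:-→d5:-→d6:H3 -> H3
  lookup 220.0.242.21: bits 110111 walk d0:H4→d1:-→d2:-→d3:-→d4:-→d5:-→d6:H3 -> H3
  lookup 220.0.25.149: bits 110111 walk d0:H4→d1:-→d2:-→d3:-→d4:-→d5:-→d6:H3 -> H3
  + 223.0.0.0/8 (H3) depth=8
  lookup 223.0.0.58: bits 11011111 walk d0:H4→d1:-→d2:-→d3:-→d4:-→d5:-→d6:H3→d7:-→d8:H3 -> H3
  + 223.136.0.0/14 (H0) depth=14
  + 166.249.208.128/27 (H1) depth=27
  + 166.240.0.0/12 (H0) depth=12
  lookup 116.220.172.90: bits ε walk d0:H4 -> H4
  + 223.139.245.224/28 (H4) depth=28
  + 166.249.208.0/24 (H5) depth=24
  lookup 166.249.208.134: bits 1010011011111001110100001000 walk d0:H4→d1:-→d2:-→d3:-→d4:-→d5:-→d6:-→d7:-→d8:-→d9:-→d10:-→d11:-→d12:H0→d13:-→d14:-→d15:-→d16:-→d17:-→d18:-→d19:-→d20:-→d21:-→d22:-→d23:-→d24:H5→d25:-→d26:-→d27:H1→d28:- -> H1
  lookup 223.136.0.0: bits 11011111100010 walk d0:H4→d1:-→d2:-→d3:-→d4:-→d5:-→d6:H3→d7:-→d8:H3→d9:-→d10:-→d11:-→d12:-→d13:-→d14:H0 -> H0
  + 223.136.0.0/14 (H4) depth=14
  + 223.139.245.0/24 (H0) depth=24
  del 223.0.0.0/8 (clear depth 8)
  + 166.249.208.0/20 (H1) depth=20
  lookup 223.136.0.4: bits 11011111100010 walk d0:H4→d1:-→d2:-→d3:-→d4:-→d5:-→d6:H3→d7:-→d8:-→d9:-→d10:-→d11:-→d12:-→d13:-→d14:H4 -> H4
  lookup 166.241.43.128: bits 101001101111 walk d0:H4→d1:-→d2:-→d3:-→d4:-→d5:-→d6:-→d7:-→d8:-→d9:-→d10:-→d11:-→d12:H0 -> H0
  + 166.249.208.0/24 (H5) depth=24

== LOOKUPS ==
["H0","H4","H4","H3","H3","H3","H3","H3","H4","H1","H0","H4","H0"]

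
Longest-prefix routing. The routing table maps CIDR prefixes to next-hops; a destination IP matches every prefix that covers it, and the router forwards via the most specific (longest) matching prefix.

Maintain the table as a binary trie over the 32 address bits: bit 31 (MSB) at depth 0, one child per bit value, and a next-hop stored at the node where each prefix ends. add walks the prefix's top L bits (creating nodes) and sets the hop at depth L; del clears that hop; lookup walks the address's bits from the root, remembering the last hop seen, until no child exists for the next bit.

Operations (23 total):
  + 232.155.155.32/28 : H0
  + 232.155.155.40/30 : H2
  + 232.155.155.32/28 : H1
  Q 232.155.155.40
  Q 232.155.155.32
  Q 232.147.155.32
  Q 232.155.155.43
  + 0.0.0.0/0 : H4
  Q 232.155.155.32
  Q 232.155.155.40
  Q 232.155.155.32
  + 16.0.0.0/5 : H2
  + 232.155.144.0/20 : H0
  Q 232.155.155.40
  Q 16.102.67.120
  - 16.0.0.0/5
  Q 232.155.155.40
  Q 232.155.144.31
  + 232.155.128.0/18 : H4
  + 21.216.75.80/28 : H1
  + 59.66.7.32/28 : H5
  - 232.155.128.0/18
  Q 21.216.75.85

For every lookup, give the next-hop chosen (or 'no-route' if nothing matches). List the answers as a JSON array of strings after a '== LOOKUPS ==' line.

Process each operation:
  add 232.155.155.32/28 -> H0 at depth 28
  add 232.155.155.40/30 -> H2 at depth 30
  add 232.155.155.32/28 -> H1 at depth 28
  Q 232.155.155.40: descend 111010001001101110011011001010 ; hops seen [H1,H2] ; pick H2
  Q 232.155.155.32: descend 1110100010011011100110110010 ; hops seen [H1] ; pick H1
  Q 232.147.155.32: descend 111010001001 ; hops seen [∅] ; pick no-route
  Q 232.155.155.43: descend 111010001001101110011011001010 ; hops seen [H1,H2] ; pick H2
  add 0.0.0.0/0 -> H4 at depth 0
  Q 232.155.155.32: descend 1110100010011011100110110010 ; hops seen [H4,H1] ; pick H1
  Q 232.155.155.40: descend 111010001001101110011011001010 ; hops seen [H4,H1,H2] ; pick H2
  Q 232.155.155.32: descend 1110100010011011100110110010 ; hops seen [H4,H1] ; pick H1
  add 16.0.0.0/5 -> H2 at depth 5
  add 232.155.144.0/20 -> H0 at depth 20
  Q 232.155.155.40: descend 111010001001101110011011001010 ; hops seen [H4,H0,H1,H2] ; pick H2
  Q 16.102.67.120: descend 00010 ; hops seen [H4,H2] ; pick H2
  - 16.0.0.0/5 clear@5
  Q 232.155.155.40: descend 111010001001101110011011001010 ; hops seen [H4,H0,H1,H2] ; pick H2
  Q 232.155.144.31: descend 11101000100110111001 ; hops seen [H4,H0] ; pick H0
  add 232.155.128.0/18 -> H4 at depth 18
  add 21.216.75.80/28 -> H1 at depth 28
  add 59.66.7.32/28 -> H5 at depth 28
  - 232.155.128.0/18 clear@18
  Q 21.216.75.85: descend 0001010111011000010010110101 ; hops seen [H4,H1] ; pick H1

== LOOKUPS ==
["H2","H1","no-route","H2","H1","H2","H1","H2","H2","H2","H0","H1"]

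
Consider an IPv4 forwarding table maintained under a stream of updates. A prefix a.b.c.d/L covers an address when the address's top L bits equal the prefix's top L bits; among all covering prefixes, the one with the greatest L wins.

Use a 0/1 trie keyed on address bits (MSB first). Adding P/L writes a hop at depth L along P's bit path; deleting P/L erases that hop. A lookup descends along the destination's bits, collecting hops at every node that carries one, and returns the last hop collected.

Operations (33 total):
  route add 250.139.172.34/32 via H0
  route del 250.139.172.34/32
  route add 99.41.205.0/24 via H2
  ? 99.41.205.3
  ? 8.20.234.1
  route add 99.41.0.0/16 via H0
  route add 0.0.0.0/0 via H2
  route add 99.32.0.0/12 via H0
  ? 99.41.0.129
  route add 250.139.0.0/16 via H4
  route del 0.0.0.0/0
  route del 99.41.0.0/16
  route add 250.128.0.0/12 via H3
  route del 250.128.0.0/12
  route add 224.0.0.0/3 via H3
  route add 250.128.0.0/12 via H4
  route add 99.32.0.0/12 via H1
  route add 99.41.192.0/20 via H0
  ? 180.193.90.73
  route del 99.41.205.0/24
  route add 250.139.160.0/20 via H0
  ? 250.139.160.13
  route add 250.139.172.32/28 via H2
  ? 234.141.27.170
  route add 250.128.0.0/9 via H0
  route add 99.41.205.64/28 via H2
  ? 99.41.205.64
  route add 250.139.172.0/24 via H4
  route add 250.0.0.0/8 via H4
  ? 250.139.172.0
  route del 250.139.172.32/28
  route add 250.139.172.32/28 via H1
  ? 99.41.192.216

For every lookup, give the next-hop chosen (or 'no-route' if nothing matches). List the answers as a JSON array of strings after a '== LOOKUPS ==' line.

Trace:
  add 250.139.172.34/32 -> H0 at depth 32
  - 250.139.172.34/32 clear@32
  add 99.41.205.0/24 -> H2 at depth 24
  lookup 99.41.205.3: bits 011000110010100111001101 walk d0:-→d1:-→d2:-→d3:-→d4:-→d5:-→d6:-→d7:-→d8:-→d9:-→d10:-→d11:-→d12:-→d13:-→d14:-→d15:-→d16:-→d17:-→d18:-→d19:-→d20:-→d21:-→d22:-→d23:-→d24:H2 -> H2
  lookup 8.20.234.1: bits 0 walk d0:-→d1:- -> no-route
  add 99.41.0.0/16 -> H0 at depth 16
  add 0.0.0.0/0 -> H2 at depth 0
  add 99.32.0.0/12 -> H0 at depth 12
  lookup 99.41.0.129: bits 0110001100101001 walk d0:H2→d1:-→d2:-→d3:-→d4:-→d5:-→d6:-→d7:-→d8:-→d9:-→d10:-→d11:-→d12:H0→d13:-→d14:-→d15:-→d16:H0 -> H0
  add 250.139.0.0/16 -> H4 at depth 16
  - 0.0.0.0/0 clear@0
  - 99.41.0.0/16 clear@16
  add 250.128.0.0/12 -> H3 at depth 12
  - 250.128.0.0/12 clear@12
  add 224.0.0.0/3 -> H3 at depth 3
  add 250.128.0.0/12 -> H4 at depth 12
  add 99.32.0.0/12 -> H1 at depth 12
  add 99.41.192.0/20 -> H0 at depth 20
  lookup 180.193.90.73: bits 1 walk d0:-→d1:- -> no-route
  - 99.41.205.0/24 clear@24
  add 250.139.160.0/20 -> H0 at depth 20
  lookup 250.139.160.13: bits 11111010100010111010 walk d0:-→d1:-→d2:-→d3:H3→d4:-→d5:-→d6:-→d7:-→d8:-→d9:-→d10:-→d11:-→d12:H4→d13:-→d14:-→d15:-→d16:H4→d17:-→d18:-→d19:-→d20:H0 -> H0
  add 250.139.172.32/28 -> H2 at depth 28
  lookup 234.141.27.170: bits 111 walk d0:-→d1:-→d2:-→d3:H3 -> H3
  add 250.128.0.0/9 -> H0 at depth 9
  add 99.41.205.64/28 -> H2 at depth 28
  lookup 99.41.205.64: bits 0110001100101001110011010100 walk d0:-→d1:-→d2:-→d3:-→d4:-→d5:-→d6:-→d7:-→d8:-→d9:-→d10:-→d11:-→d12:H1→d13:-→d14:-→d15:-→d16:-→d17:-→d18:-→d19:-→d20:H0→d21:-→d22:-→d23:-→d24:-→d25:-→d26:-→d27:-→d28:H2 -> H2
  add 250.139.172.0/24 -> H4 at depth 24
  add 250.0.0.0/8 -> H4 at depth 8
  lookup 250.139.172.0: bits 11111010100010111010110000 walk d0:-→d1:-→d2:-→d3:H3→d4:-→d5:-→d6:-→d7:-→d8:H4→d9:H0→d10:-→d11:-→d12:H4→d13:-→d14:-→d15:-→d16:H4→d17:-→d18:-→d19:-→d20:H0→d21:-→d22:-→d23:-→d24:H4→d25:-→d26:- -> H4
  - 250.139.172.32/28 clear@28
  add 250.139.172.32/28 -> H1 at depth 28
  lookup 99.41.192.216: bits 01100011001010011100 walk d0:-→d1:-→d2:-→d3:-→d4:-→d5:-→d6:-→d7:-→d8:-→d9:-→d10:-→d11:-→d12:H1→d13:-→d14:-→d15:-→d16:-→d17:-→d18:-→d19:-→d20:H0 -> H0

== LOOKUPS ==
["H2","no-route","H0","no-route","H0","H3","H2","H4","H0"]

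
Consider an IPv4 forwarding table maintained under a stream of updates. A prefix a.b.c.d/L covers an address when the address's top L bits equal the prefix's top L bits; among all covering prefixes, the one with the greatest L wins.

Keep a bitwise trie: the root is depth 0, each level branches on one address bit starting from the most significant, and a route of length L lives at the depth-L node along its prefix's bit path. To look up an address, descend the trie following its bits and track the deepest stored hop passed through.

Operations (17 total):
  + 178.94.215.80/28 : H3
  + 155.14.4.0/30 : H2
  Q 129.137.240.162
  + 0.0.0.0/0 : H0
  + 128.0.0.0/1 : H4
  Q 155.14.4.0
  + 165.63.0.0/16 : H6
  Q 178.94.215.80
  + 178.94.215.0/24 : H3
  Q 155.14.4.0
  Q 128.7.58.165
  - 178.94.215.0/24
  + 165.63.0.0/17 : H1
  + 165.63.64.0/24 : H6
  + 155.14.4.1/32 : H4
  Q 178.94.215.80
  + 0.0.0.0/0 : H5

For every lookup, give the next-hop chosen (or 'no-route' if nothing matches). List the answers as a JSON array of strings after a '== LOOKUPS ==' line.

Apply in order:
  + 178.94.215.80/28 (H3) depth=28
  + 155.14.4.0/30 (H2) depth=30
  lookup 129.137.240.162: bits 100 walk d0:-→d1:-→d2:-→d3:- -> no-route
  + 0.0.0.0/0 (H0) depth=0
  + 128.0.0.0/1 (H4) depth=1
  lookup 155.14.4.0: bits 100110110000111000000100000000 walk d0:H0→d1:H4→d2:-→d3:-→d4:-→d5:-→d6:-→d7:-→d8:-→d9:-→d10:-→d11:-→d12:-→d13:-→d14:-→d15:-→d16:-→d17:-→d18:-→d19:-→d20:-→d21:-→d22:-→d23:-→d24:-→d25:-→d26:-→d27:-→d28:-→d29:-→d30:H2 -> H2
  + 165.63.0.0/16 (H6) depth=16
  lookup 178.94.215.80: bits 1011001001011110110101110101 walk d0:H0→d1:H4→d2:-→d3:-→d4:-→d5:-→d6:-→d7:-→d8:-→d9:-→d10:-→d11:-→d12:-→d13:-→d14:-→d15:-→d16:-→d17:-→d18:-→d19:-→d20:-→d21:-→d22:-→d23:-→d24:-→d25:-→d26:-→d27:-→d28:H3 -> H3
  + 178.94.215.0/24 (H3) depth=24
  lookup 155.14.4.0: bits 100110110000111000000100000000 walk d0:H0→d1:H4→d2:-→d3:-→d4:-→d5:-→d6:-→d7:-→d8:-→d9:-→d10:-→d11:-→d12:-→d13:-→d14:-→d15:-→d16:-→d17:-→d18:-→d19:-→d20:-→d21:-→d22:-→d23:-→d24:-→d25:-→d26:-→d27:-→d28:-→d29:-→d30:H2 -> H2
  lookup 128.7.58.165: bits 100 walk d0:H0→d1:H4→d2:-→d3:- -> H4
  del 178.94.215.0/24 (clear depth 24)
  + 165.63.0.0/17 (H1) depth=17
  + 165.63.64.0/24 (H6) depth=24
  + 155.14.4.1/32 (H4) depth=32
  lookup 178.94.215.80: bits 1011001001011110110101110101 walk d0:H0→d1:H4→d2:-→d3:-→d4:-→d5:-→d6:-→d7:-→d8:-→d9:-→d10:-→d11:-→d12:-→d13:-→d14:-→d15:-→d16:-→d17:-→d18:-→d19:-→d20:-→d21:-→d22:-→d23:-→d24:-→d25:-→d26:-→d27:-→d28:H3 -> H3
  + 0.0.0.0/0 (H5) depth=0

== LOOKUPS ==
["no-route","H2","H3","H2","H4","H3"]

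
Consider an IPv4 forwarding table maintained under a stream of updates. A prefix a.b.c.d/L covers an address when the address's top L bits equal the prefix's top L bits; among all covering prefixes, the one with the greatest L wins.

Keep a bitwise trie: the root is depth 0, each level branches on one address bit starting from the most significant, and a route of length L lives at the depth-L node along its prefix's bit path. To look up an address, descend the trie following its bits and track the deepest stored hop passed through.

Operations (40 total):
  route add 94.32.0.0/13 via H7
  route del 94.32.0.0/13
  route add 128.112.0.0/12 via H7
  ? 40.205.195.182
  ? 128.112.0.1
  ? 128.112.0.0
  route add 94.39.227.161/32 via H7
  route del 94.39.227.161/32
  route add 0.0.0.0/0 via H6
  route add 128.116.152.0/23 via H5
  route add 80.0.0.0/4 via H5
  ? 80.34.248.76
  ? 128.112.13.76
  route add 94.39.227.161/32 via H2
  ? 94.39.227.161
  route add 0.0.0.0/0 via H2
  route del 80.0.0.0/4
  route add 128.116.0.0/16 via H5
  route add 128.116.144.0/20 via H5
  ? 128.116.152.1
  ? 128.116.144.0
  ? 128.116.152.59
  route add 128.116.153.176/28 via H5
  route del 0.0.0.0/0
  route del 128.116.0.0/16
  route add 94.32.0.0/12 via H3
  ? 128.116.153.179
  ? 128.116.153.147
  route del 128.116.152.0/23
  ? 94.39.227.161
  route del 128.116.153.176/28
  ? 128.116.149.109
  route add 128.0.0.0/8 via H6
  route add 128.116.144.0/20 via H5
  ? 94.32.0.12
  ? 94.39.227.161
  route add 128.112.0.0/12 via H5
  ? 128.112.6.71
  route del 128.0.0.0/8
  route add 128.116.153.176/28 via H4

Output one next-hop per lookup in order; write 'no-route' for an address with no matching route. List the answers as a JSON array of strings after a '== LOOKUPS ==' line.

Process each operation:
  + 94.32.0.0/13 (H7) depth=13
  del 94.32.0.0/13 (clear depth 13)
  + 128.112.0.0/12 (H7) depth=12
  Q 40.205.195.182: descend 0 ; hops seen [∅] ; pick no-route
  Q 128.112.0.1: descend 100000000111 ; hops seen [H7] ; pick H7
  Q 128.112.0.0: descend 100000000111 ; hops seen [H7] ; pick H7
  + 94.39.227.161/32 (H7) depth=32
  del 94.39.227.161/32 (clear depth 32)
  + 0.0.0.0/0 (H6) depth=0
  + 128.116.152.0/23 (H5) depth=23
  + 80.0.0.0/4 (H5) depth=4
  Q 80.34.248.76: descend 0101 ; hops seen [H6,H5] ; pick H5
  Q 128.112.13.76: descend 1000000001110 ; hops seen [H6,H7] ; pick H7
  + 94.39.227.161/32 (H2) depth=32
  Q 94.39.227.161: descend 01011110001001111110001110100001 ; hops seen [H6,H5,H2] ; pick H2
  + 0.0.0.0/0 (H2) depth=0
  del 80.0.0.0/4 (clear depth 4)
  + 128.116.0.0/16 (H5) depth=16
  + 128.116.144.0/20 (H5) depth=20
  Q 128.116.152.1: descend 10000000011101001001100 ; hops seen [H2,H7,H5,H5,H5] ; pick H5
  Q 128.116.144.0: descend 10000000011101001001 ; hops seen [H2,H7,H5,H5] ; pick H5
  Q 128.116.152.59: descend 10000000011101001001100 ; hops seen [H2,H7,H5,H5,H5] ; pick H5
  + 128.116.153.176/28 (H5) depth=28
  del 0.0.0.0/0 (clear depth 0)
  del 128.116.0.0/16 (clear depth 16)
  + 94.32.0.0/12 (H3) depth=12
  Q 128.116.153.179: descend 1000000001110100100110011011 ; hops seen [H7,H5,H5,H5] ; pick H5
  Q 128.116.153.147: descend 10000000011101001001100110 ; hops seen [H7,H5,H5] ; pick H5
  del 128.116.152.0/23 (clear depth 23)
  Q 94.39.227.161: descend 01011110001001111110001110100001 ; hops seen [H3,H2] ; pick H2
  del 128.116.153.176/28 (clear depth 28)
  Q 128.116.149.109: descend 10000000011101001001 ; hops seen [H7,H5] ; pick H5
  + 128.0.0.0/8 (H6) depth=8
  + 128.116.144.0/20 (H5) depth=20
  Q 94.32.0.12: descend 0101111000100 ; hops seen [H3] ; pick H3
  Q 94.39.227.161: descend 01011110001001111110001110100001 ; hops seen [H3,H2] ; pick H2
  + 128.112.0.0/12 (H5) depth=12
  Q 128.112.6.71: descend 1000000001110 ; hops seen [H6,H5] ; pick H5
  del 128.0.0.0/8 (clear depth 8)
  + 128.116.153.176/28 (H4) depth=28

== LOOKUPS ==
["no-route","H7","H7","H5","H7","H2","H5","H5","H5","H5","H5","H2","H5","H3","H2","H5"]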